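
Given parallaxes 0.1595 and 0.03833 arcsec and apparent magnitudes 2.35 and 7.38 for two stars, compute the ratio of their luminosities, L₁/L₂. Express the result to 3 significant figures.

d₁ = 1/p₁ = 1/0.1595″ = 6.2696 pc; d₂ = 1/p₂ = 1/0.03833″ = 26.089 pc.
M₁ = m₁ − 5 log₁₀ d₁ + 5 = 2.35 − 3.9862 + 5 = 3.3638.
M₂ = 7.38 − 7.0823 + 5 = 5.2977.
L₁/L₂ = 10^(0.4(M₂ − M₁)) = 10^(0.4 × 1.9339) = 10^0.77356 = 5.9369.

L₁/L₂ = 5.94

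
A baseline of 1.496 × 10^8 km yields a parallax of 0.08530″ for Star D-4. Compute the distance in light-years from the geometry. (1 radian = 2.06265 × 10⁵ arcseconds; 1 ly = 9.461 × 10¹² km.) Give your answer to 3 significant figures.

38.2 ly

θ = 0.08530″ = 0.08530/206265 = 4.1355 × 10^-7 rad.
d = B/θ = (1.496 × 10^8) / (4.1355 × 10^-7) = 3.6175 × 10^14 km = (3.6175 × 10^14) / (9.461 × 10^12) ly = 38.236 ly.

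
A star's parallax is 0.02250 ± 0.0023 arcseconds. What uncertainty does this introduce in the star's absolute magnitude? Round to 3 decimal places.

σ_M = 0.222 mag

M = m − 5 log₁₀ d + 5 = m + 5 log₁₀ p + 5, so ∂M/∂p = 5/(p ln 10).
σ_M = (5/ln 10) · (σ_p/p) = 2.1715 × 0.0023/0.02250 = 2.1715 × 0.10222 = 0.22197.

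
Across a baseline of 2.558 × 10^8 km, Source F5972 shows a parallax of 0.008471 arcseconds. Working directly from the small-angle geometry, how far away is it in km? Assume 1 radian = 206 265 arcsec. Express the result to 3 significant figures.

6.23 × 10^15 km

θ = 0.008471″ = 0.008471/206265 = 4.1069 × 10^-8 rad.
d = B/θ = (2.558 × 10^8) / (4.1069 × 10^-8) = 6.2285 × 10^15 km.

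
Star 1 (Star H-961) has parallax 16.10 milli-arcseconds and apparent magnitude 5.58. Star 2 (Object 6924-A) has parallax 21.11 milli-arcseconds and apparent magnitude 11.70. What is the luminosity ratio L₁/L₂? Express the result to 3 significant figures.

L₁/L₂ = 482

d₁ = 1/p₁ = 1/0.01610″ = 62.112 pc; d₂ = 1/p₂ = 1/0.02111″ = 47.371 pc.
M₁ = m₁ − 5 log₁₀ d₁ + 5 = 5.58 − 8.9659 + 5 = 1.6141.
M₂ = 11.70 − 8.3776 + 5 = 8.3224.
L₁/L₂ = 10^(0.4(M₂ − M₁)) = 10^(0.4 × 6.7083) = 10^2.68332 = 482.3.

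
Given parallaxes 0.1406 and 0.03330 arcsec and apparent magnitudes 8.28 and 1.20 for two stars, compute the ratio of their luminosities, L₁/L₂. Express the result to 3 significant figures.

L₁/L₂ = 8.26 × 10^-5

d₁ = 1/p₁ = 1/0.1406″ = 7.1124 pc; d₂ = 1/p₂ = 1/0.03330″ = 30.03 pc.
M₁ = m₁ − 5 log₁₀ d₁ + 5 = 8.28 − 4.2601 + 5 = 9.0199.
M₂ = 1.20 − 7.3878 + 5 = -1.1878.
L₁/L₂ = 10^(0.4(M₂ − M₁)) = 10^(0.4 × (-10.2077)) = 10^(-4.08308) = 0.000082589.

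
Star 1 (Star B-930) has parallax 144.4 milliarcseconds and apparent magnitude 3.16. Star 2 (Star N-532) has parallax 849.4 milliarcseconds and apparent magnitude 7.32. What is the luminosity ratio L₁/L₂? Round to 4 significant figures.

d₁ = 1/p₁ = 1/0.1444″ = 6.9252 pc; d₂ = 1/p₂ = 1/0.8494″ = 1.1773 pc.
M₁ = m₁ − 5 log₁₀ d₁ + 5 = 3.16 − 4.2022 + 5 = 3.9578.
M₂ = 7.32 − 0.3544 + 5 = 11.9656.
L₁/L₂ = 10^(0.4(M₂ − M₁)) = 10^(0.4 × 8.0078) = 10^3.20312 = 1596.3.

L₁/L₂ = 1596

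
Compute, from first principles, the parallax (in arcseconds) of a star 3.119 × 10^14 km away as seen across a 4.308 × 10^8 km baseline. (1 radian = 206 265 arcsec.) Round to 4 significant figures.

0.2849 arcsec

θ ≈ B/d = (4.308 × 10^8) / (3.119 × 10^14) = 1.3812 × 10^-6 rad.
In arcseconds: 1.3812 × 10^-6 × 206265 = 0.28489″.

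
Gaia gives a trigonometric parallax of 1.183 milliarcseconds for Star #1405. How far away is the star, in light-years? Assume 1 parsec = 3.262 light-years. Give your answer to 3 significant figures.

p = 1.183 milliarcseconds = 0.001183 arcsec.
d = 1/p = 1/0.001183 = 845.31 pc.
In light-years: 845.31 × 3.262 = 2757.4 ly.

2760 light years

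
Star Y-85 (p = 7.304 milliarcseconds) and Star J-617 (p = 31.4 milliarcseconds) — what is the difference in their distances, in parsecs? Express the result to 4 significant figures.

d_A = 1/0.007304″ = 136.91 pc; d_B = 1/0.03140″ = 31.847 pc.
|d_B − d_A| = |31.847 − 136.91| = 105.06 pc.

105.1 pc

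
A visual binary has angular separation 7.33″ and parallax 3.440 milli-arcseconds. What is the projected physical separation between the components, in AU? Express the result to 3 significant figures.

d = 1/p = 1/0.003440″ = 290.7 pc.
At distance d (pc), an angle of θ arcsec spans θ·d AU: s = 7.33 × 290.7 = 2130.8 AU.

2130 AU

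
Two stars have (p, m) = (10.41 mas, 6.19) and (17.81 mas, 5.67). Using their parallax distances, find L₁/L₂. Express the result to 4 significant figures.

L₁/L₂ = 1.813

d₁ = 1/p₁ = 1/0.01041″ = 96.061 pc; d₂ = 1/p₂ = 1/0.01781″ = 56.148 pc.
M₁ = m₁ − 5 log₁₀ d₁ + 5 = 6.19 − 9.9127 + 5 = 1.2773.
M₂ = 5.67 − 8.7467 + 5 = 1.9233.
L₁/L₂ = 10^(0.4(M₂ − M₁)) = 10^(0.4 × 0.6460) = 10^0.25840 = 1.813.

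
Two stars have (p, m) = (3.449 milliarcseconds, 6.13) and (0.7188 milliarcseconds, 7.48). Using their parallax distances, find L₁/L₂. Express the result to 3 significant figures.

L₁/L₂ = 0.151

d₁ = 1/p₁ = 1/0.003449″ = 289.94 pc; d₂ = 1/p₂ = 1/0.0007188″ = 1391.2 pc.
M₁ = m₁ − 5 log₁₀ d₁ + 5 = 6.13 − 12.3115 + 5 = -1.1815.
M₂ = 7.48 − 15.7169 + 5 = -3.2369.
L₁/L₂ = 10^(0.4(M₂ − M₁)) = 10^(0.4 × (-2.0554)) = 10^(-0.82216) = 0.15061.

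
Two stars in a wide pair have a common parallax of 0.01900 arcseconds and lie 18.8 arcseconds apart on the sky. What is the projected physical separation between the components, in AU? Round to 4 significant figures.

989.5 AU

d = 1/p = 1/0.01900″ = 52.632 pc.
At distance d (pc), an angle of θ arcsec spans θ·d AU: s = 18.8 × 52.632 = 989.48 AU.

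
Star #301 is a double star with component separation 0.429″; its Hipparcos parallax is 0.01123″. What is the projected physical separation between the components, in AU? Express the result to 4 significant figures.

d = 1/p = 1/0.01123″ = 89.047 pc.
At distance d (pc), an angle of θ arcsec spans θ·d AU: s = 0.429 × 89.047 = 38.201 AU.

38.20 AU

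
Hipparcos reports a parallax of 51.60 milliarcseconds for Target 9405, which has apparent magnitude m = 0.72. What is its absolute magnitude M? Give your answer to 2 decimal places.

d = 1/p = 1/0.05160″ = 19.38 pc.
m − M = 5 log₁₀(19.38) − 5 = 6.4368 − 5 = 1.4368.
M = m − (m − M) = 0.72 − 1.4368 = -0.72.

M = -0.72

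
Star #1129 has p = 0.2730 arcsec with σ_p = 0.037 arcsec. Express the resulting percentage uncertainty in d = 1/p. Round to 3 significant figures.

13.6%

For d = 1/p, |σ_d/d| = |σ_p/p|.
σ_p/p = 0.037 / 0.2730 = 0.13553 = 13.553%.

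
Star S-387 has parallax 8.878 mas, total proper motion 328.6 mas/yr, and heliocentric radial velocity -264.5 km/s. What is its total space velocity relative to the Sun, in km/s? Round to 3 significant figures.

317 km/s

d = 1/p = 1/0.008878″ = 112.64 pc.
μ = 328.6 mas/yr = 0.3286 ″/yr.
v_t = 4.740 μ d = 4.740 × 0.3286 × 112.64 = 175.44 km/s.
v = √(v_r² + v_t²) = √((-264.5)² + 175.44²) = √100739 = 317.39 km/s.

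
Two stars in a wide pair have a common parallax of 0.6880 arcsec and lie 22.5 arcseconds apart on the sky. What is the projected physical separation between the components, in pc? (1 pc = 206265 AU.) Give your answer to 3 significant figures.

d = 1/p = 1/0.6880″ = 1.4535 pc.
At distance d (pc), an angle of θ arcsec spans θ·d AU: s = 22.5 × 1.4535 = 32.704 AU.
= 32.704 / 206265 = 0.00015855 pc.

0.000159 pc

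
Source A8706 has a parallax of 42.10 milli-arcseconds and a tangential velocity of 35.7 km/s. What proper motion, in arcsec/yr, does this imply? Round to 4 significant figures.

0.3171 arcsec/yr

d = 1/p = 1/0.04210″ = 23.753 pc.
μ = v_t / (4.74 d) = 35.7 / (4.74 × 23.753) = 35.7 / 112.59 = 0.31708 ″/yr.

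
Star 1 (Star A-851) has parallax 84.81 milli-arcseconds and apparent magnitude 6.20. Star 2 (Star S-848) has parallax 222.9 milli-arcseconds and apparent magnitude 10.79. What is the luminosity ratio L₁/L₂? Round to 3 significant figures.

L₁/L₂ = 474

d₁ = 1/p₁ = 1/0.08481″ = 11.791 pc; d₂ = 1/p₂ = 1/0.2229″ = 4.4863 pc.
M₁ = m₁ − 5 log₁₀ d₁ + 5 = 6.20 − 5.3578 + 5 = 5.8422.
M₂ = 10.79 − 3.2594 + 5 = 12.5306.
L₁/L₂ = 10^(0.4(M₂ − M₁)) = 10^(0.4 × 6.6884) = 10^2.67536 = 473.54.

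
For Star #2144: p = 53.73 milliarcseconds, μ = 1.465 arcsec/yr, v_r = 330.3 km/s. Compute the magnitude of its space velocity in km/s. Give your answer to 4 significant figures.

354.7 km/s

d = 1/p = 1/0.05373″ = 18.612 pc.
v_t = 4.740 μ d = 4.740 × 1.465 × 18.612 = 129.24 km/s.
v = √(v_r² + v_t²) = √(330.3² + 129.24²) = √125801 = 354.68 km/s.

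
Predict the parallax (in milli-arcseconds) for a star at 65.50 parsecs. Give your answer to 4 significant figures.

p = 1/d = 1/65.5 = 0.015267 arcsec.
= 0.015267 × 1000 = 15.267 mas.

15.27 mas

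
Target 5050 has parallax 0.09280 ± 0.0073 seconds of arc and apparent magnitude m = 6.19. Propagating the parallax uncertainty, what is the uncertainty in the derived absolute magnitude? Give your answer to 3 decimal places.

σ_M = 0.171 mag

M = m − 5 log₁₀ d + 5 = m + 5 log₁₀ p + 5, so ∂M/∂p = 5/(p ln 10).
σ_M = (5/ln 10) · (σ_p/p) = 2.1715 × 0.0073/0.09280 = 2.1715 × 0.078664 = 0.17082.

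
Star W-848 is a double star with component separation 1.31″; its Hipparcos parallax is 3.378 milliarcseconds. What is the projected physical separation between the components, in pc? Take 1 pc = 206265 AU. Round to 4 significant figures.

0.001880 pc

d = 1/p = 1/0.003378″ = 296.03 pc.
At distance d (pc), an angle of θ arcsec spans θ·d AU: s = 1.31 × 296.03 = 387.8 AU.
= 387.8 / 206265 = 0.0018801 pc.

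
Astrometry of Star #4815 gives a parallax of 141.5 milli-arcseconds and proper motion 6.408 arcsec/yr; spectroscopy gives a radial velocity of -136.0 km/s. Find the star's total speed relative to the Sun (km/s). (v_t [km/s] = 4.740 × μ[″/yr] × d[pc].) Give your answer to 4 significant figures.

254.1 km/s

d = 1/p = 1/0.1415″ = 7.0671 pc.
v_t = 4.740 μ d = 4.740 × 6.408 × 7.0671 = 214.66 km/s.
v = √(v_r² + v_t²) = √((-136.0)² + 214.66²) = √64574.9 = 254.12 km/s.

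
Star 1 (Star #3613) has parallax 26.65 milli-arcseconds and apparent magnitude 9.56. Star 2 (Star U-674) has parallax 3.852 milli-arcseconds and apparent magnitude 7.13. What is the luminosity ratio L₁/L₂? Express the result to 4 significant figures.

L₁/L₂ = 0.002228

d₁ = 1/p₁ = 1/0.02665″ = 37.523 pc; d₂ = 1/p₂ = 1/0.003852″ = 259.61 pc.
M₁ = m₁ − 5 log₁₀ d₁ + 5 = 9.56 − 7.8715 + 5 = 6.6885.
M₂ = 7.13 − 12.0716 + 5 = 0.0584.
L₁/L₂ = 10^(0.4(M₂ − M₁)) = 10^(0.4 × (-6.6301)) = 10^(-2.65204) = 0.0022282.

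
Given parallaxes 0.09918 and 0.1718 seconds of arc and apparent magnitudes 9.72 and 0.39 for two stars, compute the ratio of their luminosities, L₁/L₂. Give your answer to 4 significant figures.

L₁/L₂ = 0.0005562

d₁ = 1/p₁ = 1/0.09918″ = 10.083 pc; d₂ = 1/p₂ = 1/0.1718″ = 5.8207 pc.
M₁ = m₁ − 5 log₁₀ d₁ + 5 = 9.72 − 5.0179 + 5 = 9.7021.
M₂ = 0.39 − 3.8249 + 5 = 1.5651.
L₁/L₂ = 10^(0.4(M₂ − M₁)) = 10^(0.4 × (-8.1370)) = 10^(-3.25480) = 0.00055616.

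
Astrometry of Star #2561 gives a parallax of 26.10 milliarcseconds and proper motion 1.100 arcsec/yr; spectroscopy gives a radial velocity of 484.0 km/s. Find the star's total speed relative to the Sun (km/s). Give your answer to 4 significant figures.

523.6 km/s

d = 1/p = 1/0.02610″ = 38.314 pc.
v_t = 4.740 μ d = 4.740 × 1.100 × 38.314 = 199.77 km/s.
v = √(v_r² + v_t²) = √(484.0² + 199.77²) = √274164 = 523.61 km/s.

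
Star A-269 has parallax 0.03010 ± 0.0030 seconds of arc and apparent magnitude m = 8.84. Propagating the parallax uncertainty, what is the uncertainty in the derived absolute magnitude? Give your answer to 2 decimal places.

M = m − 5 log₁₀ d + 5 = m + 5 log₁₀ p + 5, so ∂M/∂p = 5/(p ln 10).
σ_M = (5/ln 10) · (σ_p/p) = 2.1715 × 0.0030/0.03010 = 2.1715 × 0.099668 = 0.21643.

σ_M = 0.22 mag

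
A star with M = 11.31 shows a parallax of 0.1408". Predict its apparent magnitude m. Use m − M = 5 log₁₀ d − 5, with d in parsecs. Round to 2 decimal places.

m = 10.57

d = 1/p = 1/0.1408″ = 7.1023 pc.
m − M = 5 log₁₀ d − 5 = 5 log₁₀(7.1023) − 5 = 4.2570 − 5 = -0.7430.
m = M + (m − M) = 11.31 + (-0.7430) = 10.57.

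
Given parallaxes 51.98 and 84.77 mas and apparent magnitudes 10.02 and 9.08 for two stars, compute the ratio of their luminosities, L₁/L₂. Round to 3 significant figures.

L₁/L₂ = 1.12

d₁ = 1/p₁ = 1/0.05198″ = 19.238 pc; d₂ = 1/p₂ = 1/0.08477″ = 11.797 pc.
M₁ = m₁ − 5 log₁₀ d₁ + 5 = 10.02 − 6.4208 + 5 = 8.5992.
M₂ = 9.08 − 5.3589 + 5 = 8.7211.
L₁/L₂ = 10^(0.4(M₂ − M₁)) = 10^(0.4 × 0.1219) = 10^0.04876 = 1.1188.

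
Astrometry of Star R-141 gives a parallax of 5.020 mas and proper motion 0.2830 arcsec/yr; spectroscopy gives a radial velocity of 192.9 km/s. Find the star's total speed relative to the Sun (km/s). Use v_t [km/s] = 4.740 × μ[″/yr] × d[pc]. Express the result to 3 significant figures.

330 km/s

d = 1/p = 1/0.005020″ = 199.2 pc.
v_t = 4.740 μ d = 4.740 × 0.2830 × 199.2 = 267.21 km/s.
v = √(v_r² + v_t²) = √(192.9² + 267.21²) = √108612 = 329.56 km/s.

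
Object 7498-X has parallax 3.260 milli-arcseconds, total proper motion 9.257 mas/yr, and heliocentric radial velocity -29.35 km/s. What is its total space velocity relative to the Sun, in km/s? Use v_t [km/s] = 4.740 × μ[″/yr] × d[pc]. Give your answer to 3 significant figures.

d = 1/p = 1/0.003260″ = 306.75 pc.
μ = 9.257 mas/yr = 0.009257 ″/yr.
v_t = 4.740 μ d = 4.740 × 0.009257 × 306.75 = 13.46 km/s.
v = √(v_r² + v_t²) = √((-29.35)² + 13.46²) = √1042.59 = 32.289 km/s.

32.3 km/s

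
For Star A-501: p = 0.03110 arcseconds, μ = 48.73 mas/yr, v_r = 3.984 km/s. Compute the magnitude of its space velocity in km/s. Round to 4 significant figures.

d = 1/p = 1/0.03110″ = 32.154 pc.
μ = 48.73 mas/yr = 0.04873 ″/yr.
v_t = 4.740 μ d = 4.740 × 0.04873 × 32.154 = 7.4269 km/s.
v = √(v_r² + v_t²) = √(3.984² + 7.4269²) = √71.0311 = 8.428 km/s.

8.428 km/s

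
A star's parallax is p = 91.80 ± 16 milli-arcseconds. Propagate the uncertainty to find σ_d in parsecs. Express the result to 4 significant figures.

d = 1/p, so σ_d = σ_p / p².
σ_d = 0.0160 / (0.09180)² = 0.0160 / 0.0084272 = 1.8986 pc.

1.899 pc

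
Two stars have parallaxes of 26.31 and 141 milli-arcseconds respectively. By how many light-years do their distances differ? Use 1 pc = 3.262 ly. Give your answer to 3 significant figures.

d_A = 1/0.02631″ = 38.008 pc; d_B = 1/0.1410″ = 7.0922 pc.
|d_B − d_A| = |7.0922 − 38.008| = 30.916 pc = 30.916 × 3.262 ly = 100.85 ly.

101 ly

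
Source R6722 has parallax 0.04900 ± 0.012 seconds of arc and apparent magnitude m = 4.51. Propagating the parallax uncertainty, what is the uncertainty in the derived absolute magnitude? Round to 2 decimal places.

σ_M = 0.53 mag

M = m − 5 log₁₀ d + 5 = m + 5 log₁₀ p + 5, so ∂M/∂p = 5/(p ln 10).
σ_M = (5/ln 10) · (σ_p/p) = 2.1715 × 0.012/0.04900 = 2.1715 × 0.2449 = 0.5318.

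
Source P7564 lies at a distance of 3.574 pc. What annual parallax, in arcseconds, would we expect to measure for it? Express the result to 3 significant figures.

p = 1/d = 1/3.574 = 0.2798 arcsec.

0.280 arcsec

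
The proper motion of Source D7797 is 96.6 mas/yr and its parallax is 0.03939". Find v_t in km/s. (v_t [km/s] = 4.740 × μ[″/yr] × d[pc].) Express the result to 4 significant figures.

d = 1/p = 1/0.03939″ = 25.387 pc.
μ = 96.6 mas/yr = 0.0966 ″/yr.
v_t = 4.74 × μ × d = 4.74 × 0.0966 × 25.387 = 11.624 km/s.

11.62 km/s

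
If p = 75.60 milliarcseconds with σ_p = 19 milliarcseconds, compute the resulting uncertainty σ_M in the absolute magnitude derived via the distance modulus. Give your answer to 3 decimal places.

σ_M = 0.546 mag

M = m − 5 log₁₀ d + 5 = m + 5 log₁₀ p + 5, so ∂M/∂p = 5/(p ln 10).
σ_M = (5/ln 10) · (σ_p/p) = 2.1715 × 19/75.60 = 2.1715 × 0.25132 = 0.54574.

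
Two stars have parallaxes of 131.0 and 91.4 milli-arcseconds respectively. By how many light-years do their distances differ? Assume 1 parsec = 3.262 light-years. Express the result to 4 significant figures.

d_A = 1/0.1310″ = 7.6336 pc; d_B = 1/0.09140″ = 10.941 pc.
|d_B − d_A| = |10.941 − 7.6336| = 3.3074 pc = 3.3074 × 3.262 ly = 10.789 ly.

10.79 ly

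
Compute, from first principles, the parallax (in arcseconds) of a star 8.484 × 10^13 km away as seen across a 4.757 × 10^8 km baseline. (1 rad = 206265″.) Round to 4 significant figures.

1.157 arcsec

θ ≈ B/d = (4.757 × 10^8) / (8.484 × 10^13) = 5.6070 × 10^-6 rad.
In arcseconds: 5.6070 × 10^-6 × 206265 = 1.1565″.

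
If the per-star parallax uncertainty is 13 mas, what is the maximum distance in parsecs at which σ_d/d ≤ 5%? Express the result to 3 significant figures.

σ_d/d = σ_p/p, so the condition is σ_p/p ≤ 0.05, i.e. p ≥ σ_p/0.05.
p_min = 13/0.05 = 260 mas = 0.26 arcsec.
d_max = 1/p_min = 1/0.26 = 3.8462 pc.

3.85 pc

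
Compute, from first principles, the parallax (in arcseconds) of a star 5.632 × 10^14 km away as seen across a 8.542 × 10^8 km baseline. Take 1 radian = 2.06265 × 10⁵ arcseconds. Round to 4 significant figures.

θ ≈ B/d = (8.542 × 10^8) / (5.632 × 10^14) = 1.5167 × 10^-6 rad.
In arcseconds: 1.5167 × 10^-6 × 206265 = 0.31284″.

0.3128 arcsec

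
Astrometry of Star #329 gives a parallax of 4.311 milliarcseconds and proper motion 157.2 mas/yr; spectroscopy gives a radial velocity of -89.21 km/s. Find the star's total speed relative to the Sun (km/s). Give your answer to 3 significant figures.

d = 1/p = 1/0.004311″ = 231.96 pc.
μ = 157.2 mas/yr = 0.1572 ″/yr.
v_t = 4.740 μ d = 4.740 × 0.1572 × 231.96 = 172.84 km/s.
v = √(v_r² + v_t²) = √((-89.21)² + 172.84²) = √37832.1 = 194.5 km/s.

195 km/s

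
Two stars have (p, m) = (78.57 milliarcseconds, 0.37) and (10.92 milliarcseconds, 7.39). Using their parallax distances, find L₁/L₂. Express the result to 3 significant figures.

d₁ = 1/p₁ = 1/0.07857″ = 12.728 pc; d₂ = 1/p₂ = 1/0.01092″ = 91.575 pc.
M₁ = m₁ − 5 log₁₀ d₁ + 5 = 0.37 − 5.5238 + 5 = -0.1538.
M₂ = 7.39 − 9.8089 + 5 = 2.5811.
L₁/L₂ = 10^(0.4(M₂ − M₁)) = 10^(0.4 × 2.7349) = 10^1.09396 = 12.415.

L₁/L₂ = 12.4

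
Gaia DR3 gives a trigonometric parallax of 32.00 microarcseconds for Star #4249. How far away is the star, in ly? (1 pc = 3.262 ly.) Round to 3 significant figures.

102000 ly

p = 32.00 microarcseconds = 0.00003200 arcsec.
d = 1/p = 1/0.00003200 = 31250 pc.
In light-years: 31250 × 3.262 = 1.0194 × 10^5 ly.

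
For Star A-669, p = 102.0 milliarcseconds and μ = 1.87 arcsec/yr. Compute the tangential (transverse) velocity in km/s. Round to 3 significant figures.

86.9 km/s

d = 1/p = 1/0.1020″ = 9.8039 pc.
v_t = 4.74 × μ × d = 4.74 × 1.87 × 9.8039 = 86.9 km/s.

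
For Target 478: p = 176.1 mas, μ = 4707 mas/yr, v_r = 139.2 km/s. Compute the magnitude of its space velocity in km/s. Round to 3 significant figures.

188 km/s

d = 1/p = 1/0.1761″ = 5.6786 pc.
μ = 4707 mas/yr = 4.707 ″/yr.
v_t = 4.740 μ d = 4.740 × 4.707 × 5.6786 = 126.7 km/s.
v = √(v_r² + v_t²) = √(139.2² + 126.7²) = √35429.5 = 188.23 km/s.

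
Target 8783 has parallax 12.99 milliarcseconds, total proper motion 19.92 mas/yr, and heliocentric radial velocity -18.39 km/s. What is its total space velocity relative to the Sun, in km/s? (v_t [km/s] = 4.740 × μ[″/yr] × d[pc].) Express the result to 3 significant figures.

19.8 km/s

d = 1/p = 1/0.01299″ = 76.982 pc.
μ = 19.92 mas/yr = 0.01992 ″/yr.
v_t = 4.740 μ d = 4.740 × 0.01992 × 76.982 = 7.2687 km/s.
v = √(v_r² + v_t²) = √((-18.39)² + 7.2687²) = √391.026 = 19.774 km/s.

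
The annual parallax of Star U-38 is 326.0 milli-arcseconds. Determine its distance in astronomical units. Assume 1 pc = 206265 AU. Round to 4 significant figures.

p = 326.0 milli-arcseconds = 0.3260 arcsec.
d = 1/p = 1/0.3260 = 3.0675 pc.
In AU: 3.0675 × 206265 = 6.3272 × 10^5 AU.

632700 AU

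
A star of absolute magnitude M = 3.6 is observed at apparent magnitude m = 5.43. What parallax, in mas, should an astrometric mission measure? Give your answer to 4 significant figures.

m − M = 5.43 − 3.6 = 1.83.
d = 10^((m−M)/5 + 1) = 10^1.366 = 23.227 pc.
p = 1/d = 1/23.227 = 0.043053 arcsec = 43.053 mas.

43.05 mas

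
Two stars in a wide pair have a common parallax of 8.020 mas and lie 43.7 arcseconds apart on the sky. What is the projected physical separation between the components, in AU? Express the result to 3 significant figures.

5450 AU

d = 1/p = 1/0.008020″ = 124.69 pc.
At distance d (pc), an angle of θ arcsec spans θ·d AU: s = 43.7 × 124.69 = 5449 AU.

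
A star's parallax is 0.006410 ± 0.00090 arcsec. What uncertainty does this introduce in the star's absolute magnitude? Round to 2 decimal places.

σ_M = 0.30 mag

M = m − 5 log₁₀ d + 5 = m + 5 log₁₀ p + 5, so ∂M/∂p = 5/(p ln 10).
σ_M = (5/ln 10) · (σ_p/p) = 2.1715 × 0.00090/0.006410 = 2.1715 × 0.14041 = 0.3049.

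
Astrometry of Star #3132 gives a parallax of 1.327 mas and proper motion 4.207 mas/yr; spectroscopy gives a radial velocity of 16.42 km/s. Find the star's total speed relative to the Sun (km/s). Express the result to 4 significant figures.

d = 1/p = 1/0.001327″ = 753.58 pc.
μ = 4.207 mas/yr = 0.004207 ″/yr.
v_t = 4.740 μ d = 4.740 × 0.004207 × 753.58 = 15.027 km/s.
v = √(v_r² + v_t²) = √(16.42² + 15.027²) = √495.427 = 22.258 km/s.

22.26 km/s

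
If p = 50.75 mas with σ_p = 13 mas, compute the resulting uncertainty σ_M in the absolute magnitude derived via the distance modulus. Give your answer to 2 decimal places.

σ_M = 0.56 mag

M = m − 5 log₁₀ d + 5 = m + 5 log₁₀ p + 5, so ∂M/∂p = 5/(p ln 10).
σ_M = (5/ln 10) · (σ_p/p) = 2.1715 × 13/50.75 = 2.1715 × 0.25616 = 0.55625.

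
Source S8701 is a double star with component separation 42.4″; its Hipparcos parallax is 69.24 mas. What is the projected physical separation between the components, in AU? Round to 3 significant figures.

612 AU

d = 1/p = 1/0.06924″ = 14.443 pc.
At distance d (pc), an angle of θ arcsec spans θ·d AU: s = 42.4 × 14.443 = 612.38 AU.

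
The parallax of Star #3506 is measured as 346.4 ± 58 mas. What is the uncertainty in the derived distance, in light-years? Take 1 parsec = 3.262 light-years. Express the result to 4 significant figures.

1.577 ly

d = 1/p, so σ_d = σ_p / p².
σ_d = 0.0580 / (0.3464)² = 0.0580 / 0.11999 = 0.48337 pc = 0.48337 × 3.262 ly = 1.5768 ly.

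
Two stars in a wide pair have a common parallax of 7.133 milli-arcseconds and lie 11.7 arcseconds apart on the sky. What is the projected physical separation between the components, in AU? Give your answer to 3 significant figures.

1640 AU

d = 1/p = 1/0.007133″ = 140.19 pc.
At distance d (pc), an angle of θ arcsec spans θ·d AU: s = 11.7 × 140.19 = 1640.2 AU.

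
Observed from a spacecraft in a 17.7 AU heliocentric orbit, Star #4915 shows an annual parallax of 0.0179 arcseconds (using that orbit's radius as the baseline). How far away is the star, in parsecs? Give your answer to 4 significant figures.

With baseline B (in AU) and parallax p (in arcsec), d = B/p parsecs.
d = 17.7 / 0.0179 = 988.83 pc.

988.8 pc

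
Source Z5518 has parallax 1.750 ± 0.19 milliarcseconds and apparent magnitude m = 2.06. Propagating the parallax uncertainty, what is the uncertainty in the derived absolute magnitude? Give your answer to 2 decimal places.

σ_M = 0.24 mag

M = m − 5 log₁₀ d + 5 = m + 5 log₁₀ p + 5, so ∂M/∂p = 5/(p ln 10).
σ_M = (5/ln 10) · (σ_p/p) = 2.1715 × 0.19/1.750 = 2.1715 × 0.10857 = 0.23576.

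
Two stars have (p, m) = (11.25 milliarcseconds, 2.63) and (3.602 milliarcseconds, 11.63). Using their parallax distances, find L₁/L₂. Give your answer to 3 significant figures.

L₁/L₂ = 408

d₁ = 1/p₁ = 1/0.01125″ = 88.889 pc; d₂ = 1/p₂ = 1/0.003602″ = 277.62 pc.
M₁ = m₁ − 5 log₁₀ d₁ + 5 = 2.63 − 9.7442 + 5 = -2.1142.
M₂ = 11.63 − 12.2173 + 5 = 4.4127.
L₁/L₂ = 10^(0.4(M₂ − M₁)) = 10^(0.4 × 6.5269) = 10^2.61076 = 408.09.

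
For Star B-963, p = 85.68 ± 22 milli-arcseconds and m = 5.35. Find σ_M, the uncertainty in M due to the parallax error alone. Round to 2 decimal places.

σ_M = 0.56 mag

M = m − 5 log₁₀ d + 5 = m + 5 log₁₀ p + 5, so ∂M/∂p = 5/(p ln 10).
σ_M = (5/ln 10) · (σ_p/p) = 2.1715 × 22/85.68 = 2.1715 × 0.25677 = 0.55758.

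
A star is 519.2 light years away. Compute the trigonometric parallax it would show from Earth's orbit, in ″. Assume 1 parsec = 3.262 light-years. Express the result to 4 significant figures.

0.006283 ″

d = 519.2 ly ÷ 3.262 = 159.17 pc.
p = 1/d = 1/159.17 = 0.0062826 arcsec.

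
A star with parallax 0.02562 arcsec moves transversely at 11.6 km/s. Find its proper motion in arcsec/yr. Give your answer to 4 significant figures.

d = 1/p = 1/0.02562″ = 39.032 pc.
μ = v_t / (4.74 d) = 11.6 / (4.74 × 39.032) = 11.6 / 185.01 = 0.062699 ″/yr.

0.06270 arcsec/yr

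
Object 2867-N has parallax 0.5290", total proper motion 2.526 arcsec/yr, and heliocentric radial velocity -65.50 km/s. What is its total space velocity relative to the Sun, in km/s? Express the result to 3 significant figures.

69.3 km/s

d = 1/p = 1/0.5290″ = 1.8904 pc.
v_t = 4.740 μ d = 4.740 × 2.526 × 1.8904 = 22.634 km/s.
v = √(v_r² + v_t²) = √((-65.50)² + 22.634²) = √4802.55 = 69.3 km/s.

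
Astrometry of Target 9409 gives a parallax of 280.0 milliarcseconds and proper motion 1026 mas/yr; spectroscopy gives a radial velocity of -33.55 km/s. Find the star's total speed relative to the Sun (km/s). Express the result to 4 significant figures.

d = 1/p = 1/0.2800″ = 3.5714 pc.
μ = 1026 mas/yr = 1.026 ″/yr.
v_t = 4.740 μ d = 4.740 × 1.026 × 3.5714 = 17.369 km/s.
v = √(v_r² + v_t²) = √((-33.55)² + 17.369²) = √1427.28 = 37.779 km/s.

37.78 km/s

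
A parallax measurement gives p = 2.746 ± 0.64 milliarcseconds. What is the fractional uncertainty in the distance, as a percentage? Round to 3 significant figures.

For d = 1/p, |σ_d/d| = |σ_p/p|.
σ_p/p = 0.64 / 2.746 = 0.23307 = 23.307%.

23.3%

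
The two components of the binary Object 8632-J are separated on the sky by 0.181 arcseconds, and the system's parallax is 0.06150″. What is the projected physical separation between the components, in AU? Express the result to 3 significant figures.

d = 1/p = 1/0.06150″ = 16.26 pc.
At distance d (pc), an angle of θ arcsec spans θ·d AU: s = 0.181 × 16.26 = 2.9431 AU.

2.94 AU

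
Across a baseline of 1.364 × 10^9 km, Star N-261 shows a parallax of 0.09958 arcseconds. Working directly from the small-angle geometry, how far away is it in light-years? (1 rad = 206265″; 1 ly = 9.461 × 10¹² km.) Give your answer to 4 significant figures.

298.6 ly

θ = 0.09958″ = 0.09958/206265 = 4.8278 × 10^-7 rad.
d = B/θ = (1.364 × 10^9) / (4.8278 × 10^-7) = 2.8253 × 10^15 km = (2.8253 × 10^15) / (9.461 × 10^12) ly = 298.63 ly.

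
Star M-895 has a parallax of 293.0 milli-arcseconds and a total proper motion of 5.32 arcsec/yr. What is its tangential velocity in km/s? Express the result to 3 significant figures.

d = 1/p = 1/0.2930″ = 3.413 pc.
v_t = 4.74 × μ × d = 4.74 × 5.32 × 3.413 = 86.065 km/s.

86.1 km/s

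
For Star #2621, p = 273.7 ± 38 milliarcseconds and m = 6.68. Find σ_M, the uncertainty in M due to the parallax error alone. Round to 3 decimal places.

σ_M = 0.301 mag

M = m − 5 log₁₀ d + 5 = m + 5 log₁₀ p + 5, so ∂M/∂p = 5/(p ln 10).
σ_M = (5/ln 10) · (σ_p/p) = 2.1715 × 38/273.7 = 2.1715 × 0.13884 = 0.30149.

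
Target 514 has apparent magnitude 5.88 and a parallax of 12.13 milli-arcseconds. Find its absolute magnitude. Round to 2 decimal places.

d = 1/p = 1/0.01213″ = 82.44 pc.
m − M = 5 log₁₀(82.44) − 5 = 9.5807 − 5 = 4.5807.
M = m − (m − M) = 5.88 − 4.5807 = 1.30.

M = 1.30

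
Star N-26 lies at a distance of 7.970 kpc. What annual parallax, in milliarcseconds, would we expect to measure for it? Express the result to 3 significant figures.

d = 7.970 kpc = 7970 pc.
p = 1/d = 1/7970 = 0.00012547 arcsec.
= 0.00012547 × 1000 = 0.12547 mas.

0.125 mas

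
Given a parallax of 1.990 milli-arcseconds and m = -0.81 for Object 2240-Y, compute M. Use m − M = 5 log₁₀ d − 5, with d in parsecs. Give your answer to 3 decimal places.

d = 1/p = 1/0.001990″ = 502.51 pc.
m − M = 5 log₁₀(502.51) − 5 = 13.5057 − 5 = 8.5057.
M = m − (m − M) = -0.81 − 8.5057 = -9.316.

M = -9.316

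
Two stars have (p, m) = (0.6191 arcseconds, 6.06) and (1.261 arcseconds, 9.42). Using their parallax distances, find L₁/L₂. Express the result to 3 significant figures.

L₁/L₂ = 91.6

d₁ = 1/p₁ = 1/0.6191″ = 1.6152 pc; d₂ = 1/p₂ = 1/1.261″ = 0.79302 pc.
M₁ = m₁ − 5 log₁₀ d₁ + 5 = 6.06 − 1.0411 + 5 = 10.0189.
M₂ = 9.42 − (-0.5036) + 5 = 14.9236.
L₁/L₂ = 10^(0.4(M₂ − M₁)) = 10^(0.4 × 4.9047) = 10^1.96188 = 91.597.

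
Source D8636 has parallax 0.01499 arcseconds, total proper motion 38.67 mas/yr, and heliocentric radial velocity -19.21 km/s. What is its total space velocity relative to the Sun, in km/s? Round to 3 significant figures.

22.8 km/s

d = 1/p = 1/0.01499″ = 66.711 pc.
μ = 38.67 mas/yr = 0.03867 ″/yr.
v_t = 4.740 μ d = 4.740 × 0.03867 × 66.711 = 12.228 km/s.
v = √(v_r² + v_t²) = √((-19.21)² + 12.228²) = √518.548 = 22.772 km/s.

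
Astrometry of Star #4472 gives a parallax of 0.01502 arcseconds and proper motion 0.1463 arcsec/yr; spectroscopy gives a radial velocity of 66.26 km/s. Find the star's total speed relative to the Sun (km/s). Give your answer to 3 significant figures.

d = 1/p = 1/0.01502″ = 66.578 pc.
v_t = 4.740 μ d = 4.740 × 0.1463 × 66.578 = 46.169 km/s.
v = √(v_r² + v_t²) = √(66.26² + 46.169²) = √6521.96 = 80.759 km/s.

80.8 km/s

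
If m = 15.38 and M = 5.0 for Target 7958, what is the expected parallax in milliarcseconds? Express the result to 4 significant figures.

0.8395 mas

m − M = 15.38 − 5.0 = 10.38.
d = 10^((m−M)/5 + 1) = 10^3.076 = 1191.2 pc.
p = 1/d = 1/1191.2 = 0.00083949 arcsec = 0.83949 mas.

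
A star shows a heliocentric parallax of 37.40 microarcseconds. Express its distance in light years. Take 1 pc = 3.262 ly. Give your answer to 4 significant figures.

87220 light years

p = 37.40 microarcseconds = 0.00003740 arcsec.
d = 1/p = 1/0.00003740 = 26738 pc.
In light-years: 26738 × 3.262 = 87219 ly.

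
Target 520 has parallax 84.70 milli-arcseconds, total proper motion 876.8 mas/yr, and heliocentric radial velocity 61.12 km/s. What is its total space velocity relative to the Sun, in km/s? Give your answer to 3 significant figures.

d = 1/p = 1/0.08470″ = 11.806 pc.
μ = 876.8 mas/yr = 0.8768 ″/yr.
v_t = 4.740 μ d = 4.740 × 0.8768 × 11.806 = 49.066 km/s.
v = √(v_r² + v_t²) = √(61.12² + 49.066²) = √6143.13 = 78.378 km/s.

78.4 km/s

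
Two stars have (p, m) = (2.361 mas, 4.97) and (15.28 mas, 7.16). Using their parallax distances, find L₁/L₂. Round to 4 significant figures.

L₁/L₂ = 314.8

d₁ = 1/p₁ = 1/0.002361″ = 423.55 pc; d₂ = 1/p₂ = 1/0.01528″ = 65.445 pc.
M₁ = m₁ − 5 log₁₀ d₁ + 5 = 4.97 − 13.1345 + 5 = -3.1645.
M₂ = 7.16 − 9.0794 + 5 = 3.0806.
L₁/L₂ = 10^(0.4(M₂ − M₁)) = 10^(0.4 × 6.2451) = 10^2.49804 = 314.8.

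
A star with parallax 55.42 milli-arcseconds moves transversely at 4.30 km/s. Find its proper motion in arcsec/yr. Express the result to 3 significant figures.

d = 1/p = 1/0.05542″ = 18.044 pc.
μ = v_t / (4.74 d) = 4.30 / (4.74 × 18.044) = 4.30 / 85.529 = 0.050275 ″/yr.

0.0503 arcsec/yr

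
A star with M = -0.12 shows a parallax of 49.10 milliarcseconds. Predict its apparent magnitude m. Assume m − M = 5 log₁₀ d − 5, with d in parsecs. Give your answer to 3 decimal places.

m = 1.425

d = 1/p = 1/0.04910″ = 20.367 pc.
m − M = 5 log₁₀ d − 5 = 5 log₁₀(20.367) − 5 = 6.5446 − 5 = 1.5446.
m = M + (m − M) = -0.12 + 1.5446 = 1.425.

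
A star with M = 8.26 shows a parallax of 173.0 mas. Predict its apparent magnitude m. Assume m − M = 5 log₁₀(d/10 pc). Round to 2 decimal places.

d = 1/p = 1/0.1730″ = 5.7803 pc.
m − M = 5 log₁₀ d − 5 = 5 log₁₀(5.7803) − 5 = 3.8098 − 5 = -1.1902.
m = M + (m − M) = 8.26 + (-1.1902) = 7.07.

m = 7.07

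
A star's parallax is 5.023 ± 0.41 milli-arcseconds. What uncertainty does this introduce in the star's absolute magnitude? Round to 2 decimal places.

M = m − 5 log₁₀ d + 5 = m + 5 log₁₀ p + 5, so ∂M/∂p = 5/(p ln 10).
σ_M = (5/ln 10) · (σ_p/p) = 2.1715 × 0.41/5.023 = 2.1715 × 0.081625 = 0.17725.

σ_M = 0.18 mag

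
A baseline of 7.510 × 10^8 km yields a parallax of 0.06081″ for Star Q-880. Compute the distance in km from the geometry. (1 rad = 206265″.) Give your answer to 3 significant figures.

θ = 0.06081″ = 0.06081/206265 = 2.9481 × 10^-7 rad.
d = B/θ = (7.510 × 10^8) / (2.9481 × 10^-7) = 2.5474 × 10^15 km.

2.55 × 10^15 km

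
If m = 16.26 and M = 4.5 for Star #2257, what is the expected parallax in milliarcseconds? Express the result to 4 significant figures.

m − M = 16.26 − 4.5 = 11.76.
d = 10^((m−M)/5 + 1) = 10^3.352 = 2249.1 pc.
p = 1/d = 1/2249.1 = 0.00044462 arcsec = 0.44462 mas.

0.4446 mas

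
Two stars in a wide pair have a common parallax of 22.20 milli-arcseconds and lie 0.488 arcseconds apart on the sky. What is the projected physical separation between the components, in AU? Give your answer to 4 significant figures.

21.98 AU

d = 1/p = 1/0.02220″ = 45.045 pc.
At distance d (pc), an angle of θ arcsec spans θ·d AU: s = 0.488 × 45.045 = 21.982 AU.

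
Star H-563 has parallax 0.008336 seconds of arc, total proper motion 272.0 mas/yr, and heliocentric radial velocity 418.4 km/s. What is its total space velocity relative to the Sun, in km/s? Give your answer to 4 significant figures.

446.1 km/s

d = 1/p = 1/0.008336″ = 119.96 pc.
μ = 272.0 mas/yr = 0.2720 ″/yr.
v_t = 4.740 μ d = 4.740 × 0.2720 × 119.96 = 154.66 km/s.
v = √(v_r² + v_t²) = √(418.4² + 154.66²) = √198978 = 446.07 km/s.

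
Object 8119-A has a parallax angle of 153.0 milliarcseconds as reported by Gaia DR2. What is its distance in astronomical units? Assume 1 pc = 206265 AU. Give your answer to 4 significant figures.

1.348 × 10^6 AU

p = 153.0 milliarcseconds = 0.1530 arcsec.
d = 1/p = 1/0.1530 = 6.5359 pc.
In AU: 6.5359 × 206265 = 1.3481 × 10^6 AU.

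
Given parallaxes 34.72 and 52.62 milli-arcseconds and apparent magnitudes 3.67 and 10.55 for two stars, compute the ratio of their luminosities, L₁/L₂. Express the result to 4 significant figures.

L₁/L₂ = 1298

d₁ = 1/p₁ = 1/0.03472″ = 28.802 pc; d₂ = 1/p₂ = 1/0.05262″ = 19.004 pc.
M₁ = m₁ − 5 log₁₀ d₁ + 5 = 3.67 − 7.2971 + 5 = 1.3729.
M₂ = 10.55 − 6.3942 + 5 = 9.1558.
L₁/L₂ = 10^(0.4(M₂ − M₁)) = 10^(0.4 × 7.7829) = 10^3.11316 = 1297.7.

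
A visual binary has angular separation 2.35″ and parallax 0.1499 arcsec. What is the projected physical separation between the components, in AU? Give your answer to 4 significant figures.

15.68 AU

d = 1/p = 1/0.1499″ = 6.6711 pc.
At distance d (pc), an angle of θ arcsec spans θ·d AU: s = 2.35 × 6.6711 = 15.677 AU.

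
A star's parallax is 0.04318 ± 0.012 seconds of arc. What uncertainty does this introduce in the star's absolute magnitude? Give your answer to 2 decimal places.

M = m − 5 log₁₀ d + 5 = m + 5 log₁₀ p + 5, so ∂M/∂p = 5/(p ln 10).
σ_M = (5/ln 10) · (σ_p/p) = 2.1715 × 0.012/0.04318 = 2.1715 × 0.27791 = 0.60348.

σ_M = 0.60 mag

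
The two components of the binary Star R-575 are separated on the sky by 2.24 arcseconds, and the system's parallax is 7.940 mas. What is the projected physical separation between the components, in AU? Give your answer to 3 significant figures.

d = 1/p = 1/0.007940″ = 125.94 pc.
At distance d (pc), an angle of θ arcsec spans θ·d AU: s = 2.24 × 125.94 = 282.11 AU.

282 AU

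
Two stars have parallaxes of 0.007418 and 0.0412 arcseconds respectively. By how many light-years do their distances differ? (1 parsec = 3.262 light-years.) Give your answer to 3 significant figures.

d_A = 1/0.007418″ = 134.81 pc; d_B = 1/0.04120″ = 24.272 pc.
|d_B − d_A| = |24.272 − 134.81| = 110.54 pc = 110.54 × 3.262 ly = 360.58 ly.

361 ly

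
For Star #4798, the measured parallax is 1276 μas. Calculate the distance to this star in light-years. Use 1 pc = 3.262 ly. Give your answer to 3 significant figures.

2560 light years

p = 1276 μas = 0.001276 arcsec.
d = 1/p = 1/0.001276 = 783.7 pc.
In light-years: 783.7 × 3.262 = 2556.4 ly.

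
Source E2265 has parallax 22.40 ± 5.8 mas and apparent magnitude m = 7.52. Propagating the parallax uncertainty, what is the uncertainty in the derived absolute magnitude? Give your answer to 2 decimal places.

M = m − 5 log₁₀ d + 5 = m + 5 log₁₀ p + 5, so ∂M/∂p = 5/(p ln 10).
σ_M = (5/ln 10) · (σ_p/p) = 2.1715 × 5.8/22.40 = 2.1715 × 0.25893 = 0.56227.

σ_M = 0.56 mag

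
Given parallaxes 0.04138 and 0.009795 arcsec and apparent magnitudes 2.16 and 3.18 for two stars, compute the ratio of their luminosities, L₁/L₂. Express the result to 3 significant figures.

d₁ = 1/p₁ = 1/0.04138″ = 24.166 pc; d₂ = 1/p₂ = 1/0.009795″ = 102.09 pc.
M₁ = m₁ − 5 log₁₀ d₁ + 5 = 2.16 − 6.9160 + 5 = 0.2440.
M₂ = 3.18 − 10.0449 + 5 = -1.8649.
L₁/L₂ = 10^(0.4(M₂ − M₁)) = 10^(0.4 × (-2.1089)) = 10^(-0.84356) = 0.14336.

L₁/L₂ = 0.143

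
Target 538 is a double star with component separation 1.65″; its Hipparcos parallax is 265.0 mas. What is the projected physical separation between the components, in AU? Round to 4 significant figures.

d = 1/p = 1/0.2650″ = 3.7736 pc.
At distance d (pc), an angle of θ arcsec spans θ·d AU: s = 1.65 × 3.7736 = 6.2264 AU.

6.226 AU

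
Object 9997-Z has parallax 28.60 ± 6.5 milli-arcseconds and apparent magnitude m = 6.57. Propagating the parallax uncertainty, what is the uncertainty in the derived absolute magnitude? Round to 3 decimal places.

σ_M = 0.494 mag

M = m − 5 log₁₀ d + 5 = m + 5 log₁₀ p + 5, so ∂M/∂p = 5/(p ln 10).
σ_M = (5/ln 10) · (σ_p/p) = 2.1715 × 6.5/28.60 = 2.1715 × 0.22727 = 0.49352.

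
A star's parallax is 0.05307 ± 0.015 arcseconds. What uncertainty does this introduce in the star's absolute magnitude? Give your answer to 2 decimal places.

σ_M = 0.61 mag

M = m − 5 log₁₀ d + 5 = m + 5 log₁₀ p + 5, so ∂M/∂p = 5/(p ln 10).
σ_M = (5/ln 10) · (σ_p/p) = 2.1715 × 0.015/0.05307 = 2.1715 × 0.28265 = 0.61377.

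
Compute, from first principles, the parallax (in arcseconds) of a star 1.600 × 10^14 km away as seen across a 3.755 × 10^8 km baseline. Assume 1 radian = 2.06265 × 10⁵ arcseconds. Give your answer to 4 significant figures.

0.4841 arcsec

θ ≈ B/d = (3.755 × 10^8) / (1.600 × 10^14) = 2.3469 × 10^-6 rad.
In arcseconds: 2.3469 × 10^-6 × 206265 = 0.48408″.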